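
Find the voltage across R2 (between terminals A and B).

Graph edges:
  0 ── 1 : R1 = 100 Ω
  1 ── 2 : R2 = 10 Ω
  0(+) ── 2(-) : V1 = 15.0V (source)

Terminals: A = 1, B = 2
R1 and R2 are in series across V1 (node 0 → node 1 → node 2), and the output A–B is taken across R2, so this is a voltage divider.
Series current: I = V1/(R1 + R2) = 15/(100 + 10) = 15/110 = 0.1364 A
V_R2 = I × R2 = V1 × R2/(R1 + R2) = 15 × 10/110 = 1.364 V

Final answer: 1.364 V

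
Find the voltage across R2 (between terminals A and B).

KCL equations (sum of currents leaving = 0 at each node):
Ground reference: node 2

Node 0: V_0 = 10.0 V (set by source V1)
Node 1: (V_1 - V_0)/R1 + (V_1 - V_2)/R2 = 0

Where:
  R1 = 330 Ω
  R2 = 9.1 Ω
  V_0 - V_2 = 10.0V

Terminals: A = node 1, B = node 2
R1 and R2 are in series across V1 (node 0 → node 1 → node 2), and the output A–B is taken across R2, so this is a voltage divider.
Series current: I = V1/(R1 + R2) = 10/(330 + 9.1) = 10/339.1 = 0.02949 A
V_R2 = I × R2 = V1 × R2/(R1 + R2) = 10 × 9.1/339.1 = 0.2684 V

Final answer: 0.2684 V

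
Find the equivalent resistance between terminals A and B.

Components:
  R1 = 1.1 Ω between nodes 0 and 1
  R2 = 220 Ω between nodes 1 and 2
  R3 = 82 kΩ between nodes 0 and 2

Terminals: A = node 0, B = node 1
Reduce the network between node 0 (A) and node 1 (B) by series/parallel combination:
  Rs1 = R3 + R2 (series, joined only at node 2) = 82000 + 220 = 82220 Ω
  Rp1 = R1 ‖ Rs1 (parallel, both between nodes 0 and 1) = 1/(1/1.1 + 1/82220) = 1.1 Ω
R_eq = 1.1 Ω

Final answer: 1.1 Ω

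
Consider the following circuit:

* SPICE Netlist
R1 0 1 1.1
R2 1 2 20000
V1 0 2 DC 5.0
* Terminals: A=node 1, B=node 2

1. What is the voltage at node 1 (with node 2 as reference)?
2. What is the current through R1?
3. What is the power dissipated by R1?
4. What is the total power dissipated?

Nodal analysis, taking node 2 as the 0 V reference.
Source V1 fixes V_0 = 5 V.
KCL at each unknown node (sum of currents leaving = 0; resistances in Ω):
  Node 1: (V_1 - 5)/1.1 + (V_1 - 0)/20000 = 0
Collecting terms: 0.9091 × V_1 = 4.545  =>  V_1 = 5 V
Part 1:
  Read off the nodal solution: V_1 = 5 V
Part 2:
  I_R1 = (V_0 - V_1)/R1 = (5 - 5)/1.1 = 0.00025 A
  Magnitude: I_R1 = 0.00025 A
Part 3:
  I_R1 = (V_0 - V_1)/R1 = (5 - 5)/1.1 = 0.00025 A
  P_R1 = I_R1² × R1 = (0.00025)² × 1.1 = 0.00000006874 W
Part 4:
  Power in each resistor, P = (ΔV)²/R:
    P_R1 = (5 - 5)²/1.1 = 0.00000006874 W
    P_R2 = (5 - 0)²/20000 = 0.00125 W
  P_total = P_R1 + P_R2 = 0.00125 W

Final answers:
1. V_1 = 5 V
2. I_R1 = 0.00025 A
3. P_R1 = 6.874e-08 W
4. P_total = 0.00125 W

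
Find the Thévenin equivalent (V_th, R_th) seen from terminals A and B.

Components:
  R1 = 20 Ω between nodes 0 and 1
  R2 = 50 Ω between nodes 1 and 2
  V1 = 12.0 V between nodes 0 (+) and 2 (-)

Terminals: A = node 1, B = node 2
Step 1 — V_th is the open-circuit voltage V_A - V_B (nothing connected across the terminals).
Nodal analysis, taking node 2 as the 0 V reference.
Source V1 fixes V_0 = 12 V.
KCL at each unknown node (sum of currents leaving = 0; resistances in Ω):
  Node 1: (V_1 - 12)/20 + (V_1 - 0)/50 = 0
Collecting terms: 0.07 × V_1 = 0.6  =>  V_1 = 8.571 V
V_th = V_1 - V_2 = 8.571 - 0 = 8.571 V
Step 2 — R_th: zero the source — replace V1 by a short circuit (node 2 merges into node 0) — and find the resistance seen between A (node 1) and B (node 0).
Reduce the network between node 1 (A) and node 0 (B) by series/parallel combination:
  Rp1 = R1 ‖ R2 (parallel, both between nodes 0 and 1) = 1/(1/20 + 1/50) = 14.29 Ω
R_th = 14.29 Ω

Final answer: V_th = 8.571 V, R_th = 14.29 Ω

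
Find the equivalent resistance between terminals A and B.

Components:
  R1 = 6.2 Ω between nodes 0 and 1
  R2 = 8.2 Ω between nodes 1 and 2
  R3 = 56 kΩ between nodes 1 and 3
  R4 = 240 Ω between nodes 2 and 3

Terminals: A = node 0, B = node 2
Reduce the network between node 0 (A) and node 2 (B) by series/parallel combination:
  Rs1 = R3 + R4 (series, joined only at node 3) = 56000 + 240 = 56240 Ω
  Rp1 = R2 ‖ Rs1 (parallel, both between nodes 1 and 2) = 1/(1/8.2 + 1/56240) = 8.199 Ω
  Rs2 = R1 + Rp1 (series, joined only at node 1) = 6.2 + 8.199 = 14.4 Ω
R_eq = 14.4 Ω

Final answer: 14.4 Ω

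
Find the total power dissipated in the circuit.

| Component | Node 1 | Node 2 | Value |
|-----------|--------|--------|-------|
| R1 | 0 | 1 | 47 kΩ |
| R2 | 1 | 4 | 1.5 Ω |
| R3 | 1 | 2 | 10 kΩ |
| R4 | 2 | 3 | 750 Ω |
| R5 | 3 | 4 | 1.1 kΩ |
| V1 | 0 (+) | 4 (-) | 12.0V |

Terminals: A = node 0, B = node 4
Nodal analysis, taking node 4 as the 0 V reference.
Source V1 fixes V_0 = 12 V.
KCL at each unknown node (sum of currents leaving = 0; resistances in Ω):
  Node 1: (V_1 - 12)/47000 + (V_1 - 0)/1.5 + (V_1 - V_2)/10000 = 0
  Node 2: (V_2 - V_1)/10000 + (V_2 - V_3)/750 = 0
  Node 3: (V_3 - V_2)/750 + (V_3 - 0)/1100 = 0
Collecting terms (coefficients in siemens):
  0.6668·V_1 - 0.0001·V_2 = 0.0002553
  0.001433·V_2 - 0.0001·V_1 - 0.001333·V_3 = 0
  0.002242·V_3 - 0.001333·V_2 = 0
Solving these 3 simultaneous equations (Gaussian elimination) gives:
  V_1 = 0.0003829 V, V_2 = 0.00005978 V, V_3 = 0.00003555 V
Power in each resistor, P = (ΔV)²/R:
  P_R1 = (12 - 0.0003829)²/47000 = 0.003064 W
  P_R2 = (0.0003829 - 0)²/1.5 = 0.00000009775 W
  P_R3 = (0.0003829 - 0.00005978)²/10000 = 0.00000000001044 W
  P_R4 = (0.00005978 - 0.00003555)²/750 = 0.0000000000007831 W
  P_R5 = (0.00003555 - 0)²/1100 = 0.000000000001149 W
P_total = P_R1 + P_R2 + P_R3 + P_R4 + P_R5 = 0.003064 W

Final answer: 0.003064 W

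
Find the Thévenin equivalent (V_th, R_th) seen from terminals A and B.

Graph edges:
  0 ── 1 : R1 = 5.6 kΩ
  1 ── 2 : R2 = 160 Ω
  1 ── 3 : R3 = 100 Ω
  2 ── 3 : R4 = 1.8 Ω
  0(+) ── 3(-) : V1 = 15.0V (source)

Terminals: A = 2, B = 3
Step 1 — V_th is the open-circuit voltage V_A - V_B (nothing connected across the terminals).
Nodal analysis, taking node 3 as the 0 V reference.
Source V1 fixes V_0 = 15 V.
KCL at each unknown node (sum of currents leaving = 0; resistances in Ω):
  Node 1: (V_1 - 15)/5600 + (V_1 - V_2)/160 + (V_1 - 0)/100 = 0
  Node 2: (V_2 - V_1)/160 + (V_2 - 0)/1.8 = 0
Collecting terms (coefficients in siemens):
  0.01643·V_1 - 0.00625·V_2 = 0.002679
  0.5618·V_2 - 0.00625·V_1 = 0
Determinant D = (0.01643)(0.5618) - (-0.00625)(-0.00625) = 0.009191
V_1 = [(0.002679)(0.5618) - (-0.00625)(0)]/D = 0.1637 V
V_2 = [(0.01643)(0) - (0.002679)(-0.00625)]/D = 0.001822 V
V_th = V_2 - V_3 = 0.001822 - 0 = 0.001822 V
Step 2 — R_th: zero the source — replace V1 by a short circuit (node 3 merges into node 0) — and find the resistance seen between A (node 2) and B (node 0).
Reduce the network between node 2 (A) and node 0 (B) by series/parallel combination:
  Rp1 = R1 ‖ R3 (parallel, both between nodes 0 and 1) = 1/(1/5600 + 1/100) = 98.25 Ω
  Rs1 = R2 + Rp1 (series, joined only at node 1) = 160 + 98.25 = 258.2 Ω
  Rp2 = R4 ‖ Rs1 (parallel, both between nodes 0 and 2) = 1/(1/1.8 + 1/258.2) = 1.788 Ω
R_th = 1.788 Ω

Final answer: V_th = 0.001822 V, R_th = 1.788 Ω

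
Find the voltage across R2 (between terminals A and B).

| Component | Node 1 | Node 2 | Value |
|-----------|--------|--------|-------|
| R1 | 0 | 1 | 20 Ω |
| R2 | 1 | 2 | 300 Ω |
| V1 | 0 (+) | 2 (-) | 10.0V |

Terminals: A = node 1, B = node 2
R1 and R2 are in series across V1 (node 0 → node 1 → node 2), and the output A–B is taken across R2, so this is a voltage divider.
Series current: I = V1/(R1 + R2) = 10/(20 + 300) = 10/320 = 0.03125 A
V_R2 = I × R2 = V1 × R2/(R1 + R2) = 10 × 300/320 = 9.375 V

Final answer: 9.375 V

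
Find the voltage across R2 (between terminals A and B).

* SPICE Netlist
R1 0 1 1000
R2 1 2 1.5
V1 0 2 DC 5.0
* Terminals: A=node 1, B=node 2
R1 and R2 are in series across V1 (node 0 → node 1 → node 2), and the output A–B is taken across R2, so this is a voltage divider.
Series current: I = V1/(R1 + R2) = 5/(1000 + 1.5) = 5/1002 = 0.004993 A
V_R2 = I × R2 = V1 × R2/(R1 + R2) = 5 × 1.5/1002 = 0.007489 V

Final answer: 0.007489 V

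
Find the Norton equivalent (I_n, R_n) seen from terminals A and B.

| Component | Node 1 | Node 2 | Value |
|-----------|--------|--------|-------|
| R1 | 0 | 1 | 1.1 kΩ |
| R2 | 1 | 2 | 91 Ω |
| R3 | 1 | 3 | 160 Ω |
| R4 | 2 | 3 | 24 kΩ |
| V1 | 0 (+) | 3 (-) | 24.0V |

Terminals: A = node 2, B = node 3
Find the Thévenin equivalent first; then I_n = V_th/R_th and R_n = R_th.
Step 1 — V_th is the open-circuit voltage V_A - V_B (nothing connected across the terminals).
Nodal analysis, taking node 3 as the 0 V reference.
Source V1 fixes V_0 = 24 V.
KCL at each unknown node (sum of currents leaving = 0; resistances in Ω):
  Node 1: (V_1 - 24)/1100 + (V_1 - V_2)/91 + (V_1 - 0)/160 = 0
  Node 2: (V_2 - V_1)/91 + (V_2 - 0)/24000 = 0
Collecting terms (coefficients in siemens):
  0.01815·V_1 - 0.01099·V_2 = 0.02182
  0.01103·V_2 - 0.01099·V_1 = 0
Determinant D = (0.01815)(0.01103) - (-0.01099)(-0.01099) = 0.00007943
V_1 = [(0.02182)(0.01103) - (-0.01099)(0)]/D = 3.03 V
V_2 = [(0.01815)(0) - (0.02182)(-0.01099)]/D = 3.019 V
V_th = V_2 - V_3 = 3.019 - 0 = 3.019 V
Step 2 — R_th: zero the source — replace V1 by a short circuit (node 3 merges into node 0) — and find the resistance seen between A (node 2) and B (node 0).
Reduce the network between node 2 (A) and node 0 (B) by series/parallel combination:
  Rp1 = R1 ‖ R3 (parallel, both between nodes 0 and 1) = 1/(1/1100 + 1/160) = 139.7 Ω
  Rs1 = R2 + Rp1 (series, joined only at node 1) = 91 + 139.7 = 230.7 Ω
  Rp2 = R4 ‖ Rs1 (parallel, both between nodes 0 and 2) = 1/(1/24000 + 1/230.7) = 228.5 Ω
R_th = 228.5 Ω
I_n = V_th/R_th = 3.019/228.5 = 0.01321 A, and R_n = R_th = 228.5 Ω

Final answer: I_n = 0.01321 A, R_n = 228.5 Ω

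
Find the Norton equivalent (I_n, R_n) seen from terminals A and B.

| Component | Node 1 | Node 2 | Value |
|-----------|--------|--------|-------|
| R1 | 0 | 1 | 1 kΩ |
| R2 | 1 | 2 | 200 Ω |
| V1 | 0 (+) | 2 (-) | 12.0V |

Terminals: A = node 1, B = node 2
Find the Thévenin equivalent first; then I_n = V_th/R_th and R_n = R_th.
Step 1 — V_th is the open-circuit voltage V_A - V_B (nothing connected across the terminals).
Nodal analysis, taking node 2 as the 0 V reference.
Source V1 fixes V_0 = 12 V.
KCL at each unknown node (sum of currents leaving = 0; resistances in Ω):
  Node 1: (V_1 - 12)/1000 + (V_1 - 0)/200 = 0
Collecting terms: 0.006 × V_1 = 0.012  =>  V_1 = 2 V
V_th = V_1 - V_2 = 2 - 0 = 2 V
Step 2 — R_th: zero the source — replace V1 by a short circuit (node 2 merges into node 0) — and find the resistance seen between A (node 1) and B (node 0).
Reduce the network between node 1 (A) and node 0 (B) by series/parallel combination:
  Rp1 = R1 ‖ R2 (parallel, both between nodes 0 and 1) = 1/(1/1000 + 1/200) = 166.7 Ω
R_th = 166.7 Ω
I_n = V_th/R_th = 2/166.7 = 0.012 A, and R_n = R_th = 166.7 Ω

Final answer: I_n = 0.012 A, R_n = 166.7 Ω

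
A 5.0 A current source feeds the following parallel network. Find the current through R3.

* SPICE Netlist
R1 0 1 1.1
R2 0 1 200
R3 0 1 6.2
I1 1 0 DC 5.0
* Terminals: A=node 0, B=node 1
All resistors sit directly between nodes 0 and 1, so they are in parallel and share one voltage V; the full source current 5 A splits among them.
1/R_par = 1/1.1 + 1/200 + 1/6.2 = 1.075 S  =>  R_par = 0.9299 Ω
V = I × R_par = 5 × 0.9299 = 4.65 V
I_R3 = V/R3 = 4.65/6.2 = 0.7499 A

Final answer: 0.7499 A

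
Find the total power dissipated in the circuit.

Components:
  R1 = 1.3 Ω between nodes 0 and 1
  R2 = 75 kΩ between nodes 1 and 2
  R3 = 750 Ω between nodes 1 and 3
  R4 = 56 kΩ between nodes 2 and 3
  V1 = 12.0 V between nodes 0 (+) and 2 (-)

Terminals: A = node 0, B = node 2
Nodal analysis, taking node 2 as the 0 V reference.
Source V1 fixes V_0 = 12 V.
KCL at each unknown node (sum of currents leaving = 0; resistances in Ω):
  Node 1: (V_1 - 12)/1.3 + (V_1 - 0)/75000 + (V_1 - V_3)/750 = 0
  Node 3: (V_3 - V_1)/750 + (V_3 - 0)/56000 = 0
Collecting terms (coefficients in siemens):
  0.7706·V_1 - 0.001333·V_3 = 9.231
  0.001351·V_3 - 0.001333·V_1 = 0
Determinant D = (0.7706)(0.001351) - (-0.001333)(-0.001333) = 0.001039
V_1 = [(9.231)(0.001351) - (-0.001333)(0)]/D = 12 V
V_3 = [(0.7706)(0) - (9.231)(-0.001333)]/D = 11.84 V
Power in each resistor, P = (ΔV)²/R:
  P_R1 = (12 - 12)²/1.3 = 0.0000001794 W
  P_R2 = (12 - 0)²/75000 = 0.00192 W
  P_R3 = (12 - 11.84)²/750 = 0.00003353 W
  P_R4 = (0 - 11.84)²/56000 = 0.002504 W
P_total = P_R1 + P_R2 + P_R3 + P_R4 = 0.004457 W

Final answer: 0.004457 W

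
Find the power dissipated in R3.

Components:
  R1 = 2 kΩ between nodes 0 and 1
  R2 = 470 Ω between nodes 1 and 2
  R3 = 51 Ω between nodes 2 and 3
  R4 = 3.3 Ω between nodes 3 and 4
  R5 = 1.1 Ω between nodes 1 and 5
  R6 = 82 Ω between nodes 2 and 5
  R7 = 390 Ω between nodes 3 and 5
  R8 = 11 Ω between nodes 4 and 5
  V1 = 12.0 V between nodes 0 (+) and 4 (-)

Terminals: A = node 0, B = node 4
Nodal analysis, taking node 4 as the 0 V reference.
Source V1 fixes V_0 = 12 V.
KCL at each unknown node (sum of currents leaving = 0; resistances in Ω):
  Node 1: (V_1 - 12)/2000 + (V_1 - V_2)/470 + (V_1 - V_5)/1.1 = 0
  Node 2: (V_2 - V_1)/470 + (V_2 - V_3)/51 + (V_2 - V_5)/82 = 0
  Node 3: (V_3 - V_2)/51 + (V_3 - 0)/3.3 + (V_3 - V_5)/390 = 0
  Node 5: (V_5 - V_1)/1.1 + (V_5 - V_2)/82 + (V_5 - V_3)/390 + (V_5 - 0)/11 = 0
Collecting terms (coefficients in siemens):
  0.9117·V_1 - 0.002128·V_2 - 0.9091·V_5 = 0.006
  0.03393·V_2 - 0.002128·V_1 - 0.01961·V_3 - 0.0122·V_5 = 0
  0.3252·V_3 - 0.01961·V_2 - 0.002564·V_5 = 0
  1.015·V_5 - 0.9091·V_1 - 0.0122·V_2 - 0.002564·V_3 = 0
Solving these 4 simultaneous equations (Gaussian elimination) gives:
  V_1 = 0.06526 V, V_2 = 0.02641 V, V_3 = 0.002056 V, V_5 = 0.05879 V
I_R3 = (V_2 - V_3)/R3 = (0.02641 - 0.002056)/51 = 0.0004775 A
P_R3 = I_R3² × R3 = (0.0004775)² × 51 = 0.00001163 W

Final answer: 1.163e-05 W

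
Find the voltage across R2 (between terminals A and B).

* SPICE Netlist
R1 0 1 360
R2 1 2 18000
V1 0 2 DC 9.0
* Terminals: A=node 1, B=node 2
R1 and R2 are in series across V1 (node 0 → node 1 → node 2), and the output A–B is taken across R2, so this is a voltage divider.
Series current: I = V1/(R1 + R2) = 9/(360 + 18000) = 9/18360 = 0.0004902 A
V_R2 = I × R2 = V1 × R2/(R1 + R2) = 9 × 18000/18360 = 8.824 V

Final answer: 8.824 V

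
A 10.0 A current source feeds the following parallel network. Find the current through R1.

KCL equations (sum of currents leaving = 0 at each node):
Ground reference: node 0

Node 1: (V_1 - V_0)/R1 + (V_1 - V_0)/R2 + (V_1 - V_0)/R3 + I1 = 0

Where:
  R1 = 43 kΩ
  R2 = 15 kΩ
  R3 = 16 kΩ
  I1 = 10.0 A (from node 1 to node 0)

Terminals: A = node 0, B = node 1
All resistors sit directly between nodes 0 and 1, so they are in parallel and share one voltage V; the full source current 10 A splits among them.
1/R_par = 1/43000 + 1/15000 + 1/16000 = 0.0001524 S  =>  R_par = 6561 Ω
V = I × R_par = 10 × 6561 = 65610 V
I_R1 = V/R1 = 65610/43000 = 1.526 A

Final answer: 1.526 A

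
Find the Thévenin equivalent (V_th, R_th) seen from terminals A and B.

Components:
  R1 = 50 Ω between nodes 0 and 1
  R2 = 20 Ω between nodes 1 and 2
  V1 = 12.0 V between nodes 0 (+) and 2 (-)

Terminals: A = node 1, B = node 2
Step 1 — V_th is the open-circuit voltage V_A - V_B (nothing connected across the terminals).
Nodal analysis, taking node 2 as the 0 V reference.
Source V1 fixes V_0 = 12 V.
KCL at each unknown node (sum of currents leaving = 0; resistances in Ω):
  Node 1: (V_1 - 12)/50 + (V_1 - 0)/20 = 0
Collecting terms: 0.07 × V_1 = 0.24  =>  V_1 = 3.429 V
V_th = V_1 - V_2 = 3.429 - 0 = 3.429 V
Step 2 — R_th: zero the source — replace V1 by a short circuit (node 2 merges into node 0) — and find the resistance seen between A (node 1) and B (node 0).
Reduce the network between node 1 (A) and node 0 (B) by series/parallel combination:
  Rp1 = R1 ‖ R2 (parallel, both between nodes 0 and 1) = 1/(1/50 + 1/20) = 14.29 Ω
R_th = 14.29 Ω

Final answer: V_th = 3.429 V, R_th = 14.29 Ω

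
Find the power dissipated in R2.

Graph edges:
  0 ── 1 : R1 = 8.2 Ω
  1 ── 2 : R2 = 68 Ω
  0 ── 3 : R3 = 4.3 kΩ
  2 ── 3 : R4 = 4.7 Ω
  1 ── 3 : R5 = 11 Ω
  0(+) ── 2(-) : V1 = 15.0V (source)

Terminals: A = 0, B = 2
Nodal analysis, taking node 2 as the 0 V reference.
Source V1 fixes V_0 = 15 V.
KCL at each unknown node (sum of currents leaving = 0; resistances in Ω):
  Node 1: (V_1 - 15)/8.2 + (V_1 - 0)/68 + (V_1 - V_3)/11 = 0
  Node 3: (V_3 - 15)/4300 + (V_3 - 0)/4.7 + (V_3 - V_1)/11 = 0
Collecting terms (coefficients in siemens):
  0.2276·V_1 - 0.09091·V_3 = 1.829
  0.3039·V_3 - 0.09091·V_1 = 0.003488
Determinant D = (0.2276)(0.3039) - (-0.09091)(-0.09091) = 0.06089
V_1 = [(1.829)(0.3039) - (-0.09091)(0.003488)]/D = 9.135 V
V_3 = [(0.2276)(0.003488) - (1.829)(-0.09091)]/D = 2.744 V
I_R2 = (V_1 - V_2)/R2 = (9.135 - 0)/68 = 0.1343 A
P_R2 = I_R2² × R2 = (0.1343)² × 68 = 1.227 W

Final answer: 1.227 W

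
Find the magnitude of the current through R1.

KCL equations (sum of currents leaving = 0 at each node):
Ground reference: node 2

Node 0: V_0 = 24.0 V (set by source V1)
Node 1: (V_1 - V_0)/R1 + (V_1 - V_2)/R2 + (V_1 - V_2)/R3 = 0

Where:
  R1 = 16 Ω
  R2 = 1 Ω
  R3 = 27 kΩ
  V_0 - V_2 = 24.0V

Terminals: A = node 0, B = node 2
Nodal analysis, taking node 2 as the 0 V reference.
Source V1 fixes V_0 = 24 V.
KCL at each unknown node (sum of currents leaving = 0; resistances in Ω):
  Node 1: (V_1 - 24)/16 + (V_1 - 0)/1 + (V_1 - 0)/27000 = 0
Collecting terms: 1.063 × V_1 = 1.5  =>  V_1 = 1.412 V
I_R1 = (V_0 - V_1)/R1 = (24 - 1.412)/16 = 1.412 A
|I_R1| = 1.412 A

Final answer: |I_R1| = 1.412 A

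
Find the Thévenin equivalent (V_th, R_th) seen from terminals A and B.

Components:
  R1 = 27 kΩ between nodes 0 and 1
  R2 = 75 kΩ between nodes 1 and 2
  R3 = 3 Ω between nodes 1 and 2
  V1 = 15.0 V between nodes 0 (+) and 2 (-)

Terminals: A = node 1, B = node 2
Step 1 — V_th is the open-circuit voltage V_A - V_B (nothing connected across the terminals).
Nodal analysis, taking node 2 as the 0 V reference.
Source V1 fixes V_0 = 15 V.
KCL at each unknown node (sum of currents leaving = 0; resistances in Ω):
  Node 1: (V_1 - 15)/27000 + (V_1 - 0)/75000 + (V_1 - 0)/3 = 0
Collecting terms: 0.3334 × V_1 = 0.0005556  =>  V_1 = 0.001666 V
V_th = V_1 - V_2 = 0.001666 - 0 = 0.001666 V
Step 2 — R_th: zero the source — replace V1 by a short circuit (node 2 merges into node 0) — and find the resistance seen between A (node 1) and B (node 0).
Reduce the network between node 1 (A) and node 0 (B) by series/parallel combination:
  Rp1 = R1 ‖ R2 ‖ R3 (parallel, all between nodes 0 and 1) = 1/(1/27000 + 1/75000 + 1/3) = 3 Ω
R_th = 3 Ω

Final answer: V_th = 0.001666 V, R_th = 3 Ω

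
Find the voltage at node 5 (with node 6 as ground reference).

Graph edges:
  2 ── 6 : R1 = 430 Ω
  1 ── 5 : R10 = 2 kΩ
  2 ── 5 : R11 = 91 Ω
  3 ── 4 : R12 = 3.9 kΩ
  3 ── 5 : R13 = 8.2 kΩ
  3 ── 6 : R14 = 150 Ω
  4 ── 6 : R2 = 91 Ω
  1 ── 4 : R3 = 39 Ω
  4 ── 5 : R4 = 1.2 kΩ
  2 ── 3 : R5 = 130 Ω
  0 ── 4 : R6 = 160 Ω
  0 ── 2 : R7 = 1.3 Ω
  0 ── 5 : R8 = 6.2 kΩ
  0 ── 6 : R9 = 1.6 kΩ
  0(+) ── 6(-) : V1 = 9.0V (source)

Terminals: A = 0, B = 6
Nodal analysis, taking node 6 as the 0 V reference.
Source V1 fixes V_0 = 9 V.
KCL at each unknown node (sum of currents leaving = 0; resistances in Ω):
  Node 1: (V_1 - V_4)/39 + (V_1 - V_5)/2000 = 0
  Node 2: (V_2 - 0)/430 + (V_2 - V_3)/130 + (V_2 - 9)/1.3 + (V_2 - V_5)/91 = 0
  Node 3: (V_3 - V_2)/130 + (V_3 - V_4)/3900 + (V_3 - V_5)/8200 + (V_3 - 0)/150 = 0
  Node 4: (V_4 - 0)/91 + (V_4 - V_1)/39 + (V_4 - V_5)/1200 + (V_4 - 9)/160 + (V_4 - V_3)/3900 = 0
  Node 5: (V_5 - V_4)/1200 + (V_5 - 9)/6200 + (V_5 - V_1)/2000 + (V_5 - V_2)/91 + (V_5 - V_3)/8200 = 0
Collecting terms (coefficients in siemens):
  0.02614·V_1 - 0.02564·V_4 - 0.0005·V_5 = 0
  0.7902·V_2 - 0.007692·V_3 - 0.01099·V_5 = 6.923
  0.01474·V_3 - 0.007692·V_2 - 0.0002564·V_4 - 0.000122·V_5 = 0
  0.04397·V_4 - 0.02564·V_1 - 0.0002564·V_3 - 0.0008333·V_5 = 0.05625
  0.01261·V_5 - 0.0005·V_1 - 0.01099·V_2 - 0.000122·V_3 - 0.0008333·V_4 = 0.001452
Solving these 5 simultaneous equations (Gaussian elimination) gives:
  V_1 = 3.73 V, V_2 = 8.923 V, V_3 = 4.79 V, V_4 = 3.64 V
  V_5 = 8.329 V
The requested potential is V_5 = 8.329 V.

Final answer: V_5 = 8.329 V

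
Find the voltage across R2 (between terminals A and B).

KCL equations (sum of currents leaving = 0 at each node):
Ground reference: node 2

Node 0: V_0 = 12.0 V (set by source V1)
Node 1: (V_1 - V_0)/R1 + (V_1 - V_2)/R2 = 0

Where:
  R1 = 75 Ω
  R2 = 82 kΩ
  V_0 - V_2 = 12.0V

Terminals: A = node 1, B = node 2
R1 and R2 are in series across V1 (node 0 → node 1 → node 2), and the output A–B is taken across R2, so this is a voltage divider.
Series current: I = V1/(R1 + R2) = 12/(75 + 82000) = 12/82080 = 0.0001462 A
V_R2 = I × R2 = V1 × R2/(R1 + R2) = 12 × 82000/82080 = 11.99 V

Final answer: 11.99 V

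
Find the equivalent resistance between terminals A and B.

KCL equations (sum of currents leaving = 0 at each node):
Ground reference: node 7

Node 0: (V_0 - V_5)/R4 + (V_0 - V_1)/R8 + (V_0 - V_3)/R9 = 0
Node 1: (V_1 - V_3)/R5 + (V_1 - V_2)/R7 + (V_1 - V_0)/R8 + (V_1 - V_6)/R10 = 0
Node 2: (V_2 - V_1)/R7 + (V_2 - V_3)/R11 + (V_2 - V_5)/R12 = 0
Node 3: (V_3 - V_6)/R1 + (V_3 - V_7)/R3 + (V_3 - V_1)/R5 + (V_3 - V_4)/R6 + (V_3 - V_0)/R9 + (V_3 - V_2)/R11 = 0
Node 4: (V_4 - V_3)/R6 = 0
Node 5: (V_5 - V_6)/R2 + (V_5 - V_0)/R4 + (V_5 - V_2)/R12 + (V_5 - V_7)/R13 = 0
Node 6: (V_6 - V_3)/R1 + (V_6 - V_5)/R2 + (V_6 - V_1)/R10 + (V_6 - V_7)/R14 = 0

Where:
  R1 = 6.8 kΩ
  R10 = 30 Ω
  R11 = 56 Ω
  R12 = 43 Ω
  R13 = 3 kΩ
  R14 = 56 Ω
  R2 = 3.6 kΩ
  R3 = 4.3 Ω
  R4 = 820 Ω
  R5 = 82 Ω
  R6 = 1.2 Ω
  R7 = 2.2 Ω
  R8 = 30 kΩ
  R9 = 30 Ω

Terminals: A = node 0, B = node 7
The network is not a plain series/parallel combination. Inject a 1 A test current into terminal A (node 0) and return it from terminal B (node 7); then R_eq = V_A / (1 A).
Nodal analysis, taking node 7 as the 0 V reference.
Current source I_test pushes 1 A into node 0 and draws it out of node 7.
KCL at each unknown node (sum of currents leaving = 0; resistances in Ω):
  Node 0: (V_0 - V_5)/820 + (V_0 - V_1)/30000 + (V_0 - V_3)/30 - 1 = 0
  Node 1: (V_1 - V_0)/30000 + (V_1 - V_3)/82 + (V_1 - V_2)/2.2 + (V_1 - V_6)/30 = 0
  Node 2: (V_2 - V_1)/2.2 + (V_2 - V_3)/56 + (V_2 - V_5)/43 = 0
  Node 3: (V_3 - V_0)/30 + (V_3 - V_1)/82 + (V_3 - V_2)/56 + (V_3 - V_6)/6800 + (V_3 - 0)/4.3 + (V_3 - V_4)/1.2 = 0
  Node 4: (V_4 - V_3)/1.2 = 0
  Node 5: (V_5 - V_0)/820 + (V_5 - V_2)/43 + (V_5 - V_6)/3600 + (V_5 - 0)/3000 = 0
  Node 6: (V_6 - V_1)/30 + (V_6 - V_3)/6800 + (V_6 - V_5)/3600 + (V_6 - 0)/56 = 0
Collecting terms (coefficients in siemens):
  0.03459·V_0 - 0.00003333·V_1 - 0.03333·V_3 - 0.00122·V_5 = 1
  0.5001·V_1 - 0.00003333·V_0 - 0.4545·V_2 - 0.0122·V_3 - 0.03333·V_6 = 0
  0.4957·V_2 - 0.4545·V_1 - 0.01786·V_3 - 0.02326·V_5 = 0
  1.129·V_3 - 0.03333·V_0 - 0.0122·V_1 - 0.01786·V_2 - 0.8333·V_4 - 0.0001471·V_6 = 0
  0.8333·V_4 - 0.8333·V_3 = 0
  0.02509·V_5 - 0.00122·V_0 - 0.02326·V_2 - 0.0002778·V_6 = 0
  0.05162·V_6 - 0.03333·V_1 - 0.0001471·V_3 - 0.0002778·V_5 = 0
Solving these 7 simultaneous equations (Gaussian elimination) gives:
  V_0 = 33.06 V, V_1 = 3.721 V, V_2 = 3.802 V, V_3 = 4.105 V
  V_4 = 4.105 V, V_5 = 5.159 V, V_6 = 2.442 V
R_eq = V_0 / 1 A = 33.06 Ω

Final answer: 33.06 Ω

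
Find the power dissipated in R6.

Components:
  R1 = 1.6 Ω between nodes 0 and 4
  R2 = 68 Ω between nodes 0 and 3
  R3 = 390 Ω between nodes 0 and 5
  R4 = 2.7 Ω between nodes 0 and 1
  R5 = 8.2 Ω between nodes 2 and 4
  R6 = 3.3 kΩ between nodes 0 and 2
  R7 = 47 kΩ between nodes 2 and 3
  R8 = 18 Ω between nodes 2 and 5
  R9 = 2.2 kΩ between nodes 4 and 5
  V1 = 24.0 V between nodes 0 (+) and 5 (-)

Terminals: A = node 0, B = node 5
Nodal analysis, taking node 5 as the 0 V reference.
Source V1 fixes V_0 = 24 V.
KCL at each unknown node (sum of currents leaving = 0; resistances in Ω):
  Node 1: (V_1 - 24)/2.7 = 0
  Node 2: (V_2 - V_4)/8.2 + (V_2 - 24)/3300 + (V_2 - V_3)/47000 + (V_2 - 0)/18 = 0
  Node 3: (V_3 - 24)/68 + (V_3 - V_2)/47000 = 0
  Node 4: (V_4 - 24)/1.6 + (V_4 - V_2)/8.2 + (V_4 - 0)/2200 = 0
Collecting terms (coefficients in siemens):
  0.3704·V_1 = 8.889
  0.1778·V_2 - 0.00002128·V_3 - 0.122·V_4 = 0.007273
  0.01473·V_3 - 0.00002128·V_2 = 0.3529
  0.7474·V_4 - 0.122·V_2 = 15
Solving these 4 simultaneous equations (Gaussian elimination) gives:
  V_1 = 24 V, V_2 = 15.55 V, V_3 = 23.99 V, V_4 = 22.61 V
I_R6 = (V_0 - V_2)/R6 = (24 - 15.55)/3300 = 0.002562 A
P_R6 = I_R6² × R6 = (0.002562)² × 3300 = 0.02166 W

Final answer: 0.02166 W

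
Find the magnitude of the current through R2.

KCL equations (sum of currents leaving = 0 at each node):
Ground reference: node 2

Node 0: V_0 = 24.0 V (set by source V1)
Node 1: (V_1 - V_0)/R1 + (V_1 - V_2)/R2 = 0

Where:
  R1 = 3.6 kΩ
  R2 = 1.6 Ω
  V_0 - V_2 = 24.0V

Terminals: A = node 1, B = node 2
Nodal analysis, taking node 2 as the 0 V reference.
Source V1 fixes V_0 = 24 V.
KCL at each unknown node (sum of currents leaving = 0; resistances in Ω):
  Node 1: (V_1 - 24)/3600 + (V_1 - 0)/1.6 = 0
Collecting terms: 0.6253 × V_1 = 0.006667  =>  V_1 = 0.01066 V
I_R2 = (V_1 - V_2)/R2 = (0.01066 - 0)/1.6 = 0.006664 A
|I_R2| = 0.006664 A

Final answer: |I_R2| = 0.006664 A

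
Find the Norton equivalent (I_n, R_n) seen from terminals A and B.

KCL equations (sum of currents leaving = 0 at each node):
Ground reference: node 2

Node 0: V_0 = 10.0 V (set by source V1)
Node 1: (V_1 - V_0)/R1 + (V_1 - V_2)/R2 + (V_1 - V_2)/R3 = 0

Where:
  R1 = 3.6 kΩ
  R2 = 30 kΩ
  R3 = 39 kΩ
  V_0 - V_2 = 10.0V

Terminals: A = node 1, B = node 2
Find the Thévenin equivalent first; then I_n = V_th/R_th and R_n = R_th.
Step 1 — V_th is the open-circuit voltage V_A - V_B (nothing connected across the terminals).
Nodal analysis, taking node 2 as the 0 V reference.
Source V1 fixes V_0 = 10 V.
KCL at each unknown node (sum of currents leaving = 0; resistances in Ω):
  Node 1: (V_1 - 10)/3600 + (V_1 - 0)/30000 + (V_1 - 0)/39000 = 0
Collecting terms: 0.0003368 × V_1 = 0.002778  =>  V_1 = 8.249 V
V_th = V_1 - V_2 = 8.249 - 0 = 8.249 V
Step 2 — R_th: zero the source — replace V1 by a short circuit (node 2 merges into node 0) — and find the resistance seen between A (node 1) and B (node 0).
Reduce the network between node 1 (A) and node 0 (B) by series/parallel combination:
  Rp1 = R1 ‖ R2 ‖ R3 (parallel, all between nodes 0 and 1) = 1/(1/3600 + 1/30000 + 1/39000) = 2970 Ω
R_th = 2.97 kΩ
I_n = V_th/R_th = 8.249/2970 = 0.002778 A, and R_n = R_th = 2.97 kΩ

Final answer: I_n = 0.002778 A, R_n = 2.97 kΩ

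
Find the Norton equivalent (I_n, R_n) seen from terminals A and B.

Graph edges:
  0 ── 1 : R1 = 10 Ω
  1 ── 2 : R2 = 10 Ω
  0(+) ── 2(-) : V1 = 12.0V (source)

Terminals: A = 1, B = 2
Find the Thévenin equivalent first; then I_n = V_th/R_th and R_n = R_th.
Step 1 — V_th is the open-circuit voltage V_A - V_B (nothing connected across the terminals).
Nodal analysis, taking node 2 as the 0 V reference.
Source V1 fixes V_0 = 12 V.
KCL at each unknown node (sum of currents leaving = 0; resistances in Ω):
  Node 1: (V_1 - 12)/10 + (V_1 - 0)/10 = 0
Collecting terms: 0.2 × V_1 = 1.2  =>  V_1 = 6 V
V_th = V_1 - V_2 = 6 - 0 = 6 V
Step 2 — R_th: zero the source — replace V1 by a short circuit (node 2 merges into node 0) — and find the resistance seen between A (node 1) and B (node 0).
Reduce the network between node 1 (A) and node 0 (B) by series/parallel combination:
  Rp1 = R1 ‖ R2 (parallel, both between nodes 0 and 1) = 1/(1/10 + 1/10) = 5 Ω
R_th = 5 Ω
I_n = V_th/R_th = 6/5 = 1.2 A, and R_n = R_th = 5 Ω

Final answer: I_n = 1.2 A, R_n = 5 Ω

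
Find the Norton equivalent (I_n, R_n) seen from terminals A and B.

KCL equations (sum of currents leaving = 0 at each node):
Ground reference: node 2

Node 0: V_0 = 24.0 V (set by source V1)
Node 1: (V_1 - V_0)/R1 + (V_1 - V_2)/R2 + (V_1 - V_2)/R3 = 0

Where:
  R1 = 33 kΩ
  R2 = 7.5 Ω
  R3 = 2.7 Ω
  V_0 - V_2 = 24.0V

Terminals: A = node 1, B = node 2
Find the Thévenin equivalent first; then I_n = V_th/R_th and R_n = R_th.
Step 1 — V_th is the open-circuit voltage V_A - V_B (nothing connected across the terminals).
Nodal analysis, taking node 2 as the 0 V reference.
Source V1 fixes V_0 = 24 V.
KCL at each unknown node (sum of currents leaving = 0; resistances in Ω):
  Node 1: (V_1 - 24)/33000 + (V_1 - 0)/7.5 + (V_1 - 0)/2.7 = 0
Collecting terms: 0.5037 × V_1 = 0.0007273  =>  V_1 = 0.001444 V
V_th = V_1 - V_2 = 0.001444 - 0 = 0.001444 V
Step 2 — R_th: zero the source — replace V1 by a short circuit (node 2 merges into node 0) — and find the resistance seen between A (node 1) and B (node 0).
Reduce the network between node 1 (A) and node 0 (B) by series/parallel combination:
  Rp1 = R1 ‖ R2 ‖ R3 (parallel, all between nodes 0 and 1) = 1/(1/33000 + 1/7.5 + 1/2.7) = 1.985 Ω
R_th = 1.985 Ω
I_n = V_th/R_th = 0.001444/1.985 = 0.0007273 A, and R_n = R_th = 1.985 Ω

Final answer: I_n = 0.0007273 A, R_n = 1.985 Ω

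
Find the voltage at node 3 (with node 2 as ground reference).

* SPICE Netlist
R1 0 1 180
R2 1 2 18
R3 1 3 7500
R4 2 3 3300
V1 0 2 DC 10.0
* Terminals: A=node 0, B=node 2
Nodal analysis, taking node 2 as the 0 V reference.
Source V1 fixes V_0 = 10 V.
KCL at each unknown node (sum of currents leaving = 0; resistances in Ω):
  Node 1: (V_1 - 10)/180 + (V_1 - 0)/18 + (V_1 - V_3)/7500 = 0
  Node 3: (V_3 - V_1)/7500 + (V_3 - 0)/3300 = 0
Collecting terms (coefficients in siemens):
  0.06124·V_1 - 0.0001333·V_3 = 0.05556
  0.0004364·V_3 - 0.0001333·V_1 = 0
Determinant D = (0.06124)(0.0004364) - (-0.0001333)(-0.0001333) = 0.00002671
V_1 = [(0.05556)(0.0004364) - (-0.0001333)(0)]/D = 0.9077 V
V_3 = [(0.06124)(0) - (0.05556)(-0.0001333)]/D = 0.2774 V
The requested potential is V_3 = 0.2774 V.

Final answer: V_3 = 0.2774 V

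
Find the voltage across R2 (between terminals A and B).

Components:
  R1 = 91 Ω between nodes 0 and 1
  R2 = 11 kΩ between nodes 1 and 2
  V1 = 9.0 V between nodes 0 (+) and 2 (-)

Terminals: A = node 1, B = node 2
R1 and R2 are in series across V1 (node 0 → node 1 → node 2), and the output A–B is taken across R2, so this is a voltage divider.
Series current: I = V1/(R1 + R2) = 9/(91 + 11000) = 9/11090 = 0.0008115 A
V_R2 = I × R2 = V1 × R2/(R1 + R2) = 9 × 11000/11090 = 8.926 V

Final answer: 8.926 V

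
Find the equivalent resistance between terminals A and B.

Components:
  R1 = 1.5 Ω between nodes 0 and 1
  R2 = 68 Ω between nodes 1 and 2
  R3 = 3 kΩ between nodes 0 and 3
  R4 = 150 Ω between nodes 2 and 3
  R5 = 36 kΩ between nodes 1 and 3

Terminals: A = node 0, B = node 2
The network is not a plain series/parallel combination. Inject a 1 A test current into terminal A (node 0) and return it from terminal B (node 2); then R_eq = V_A / (1 A).
Nodal analysis, taking node 2 as the 0 V reference.
Current source I_test pushes 1 A into node 0 and draws it out of node 2.
KCL at each unknown node (sum of currents leaving = 0; resistances in Ω):
  Node 0: (V_0 - V_1)/1.5 + (V_0 - V_3)/3000 - 1 = 0
  Node 1: (V_1 - V_0)/1.5 + (V_1 - 0)/68 + (V_1 - V_3)/36000 = 0
  Node 3: (V_3 - V_0)/3000 + (V_3 - V_1)/36000 + (V_3 - 0)/150 = 0
Collecting terms (coefficients in siemens):
  0.667·V_0 - 0.6667·V_1 - 0.0003333·V_3 = 1
  0.6814·V_1 - 0.6667·V_0 - 0.00002778·V_3 = 0
  0.007028·V_3 - 0.0003333·V_0 - 0.00002778·V_1 = 0
Solving these 3 simultaneous equations (Gaussian elimination) gives:
  V_0 = 67.89 V, V_1 = 66.42 V, V_3 = 3.483 V
R_eq = V_0 / 1 A = 67.89 Ω

Final answer: 67.89 Ω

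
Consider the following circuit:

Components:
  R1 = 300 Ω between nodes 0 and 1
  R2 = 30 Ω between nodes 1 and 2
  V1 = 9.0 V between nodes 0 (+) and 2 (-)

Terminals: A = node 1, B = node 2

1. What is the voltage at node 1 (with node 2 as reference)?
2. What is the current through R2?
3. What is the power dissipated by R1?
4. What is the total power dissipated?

Nodal analysis, taking node 2 as the 0 V reference.
Source V1 fixes V_0 = 9 V.
KCL at each unknown node (sum of currents leaving = 0; resistances in Ω):
  Node 1: (V_1 - 9)/300 + (V_1 - 0)/30 = 0
Collecting terms: 0.03667 × V_1 = 0.03  =>  V_1 = 0.8182 V
Part 1:
  Read off the nodal solution: V_1 = 0.8182 V
Part 2:
  I_R2 = (V_1 - V_2)/R2 = (0.8182 - 0)/30 = 0.02727 A
  Magnitude: I_R2 = 0.02727 A
Part 3:
  I_R1 = (V_0 - V_1)/R1 = (9 - 0.8182)/300 = 0.02727 A
  P_R1 = I_R1² × R1 = (0.02727)² × 300 = 0.2231 W
Part 4:
  Power in each resistor, P = (ΔV)²/R:
    P_R1 = (9 - 0.8182)²/300 = 0.2231 W
    P_R2 = (0.8182 - 0)²/30 = 0.02231 W
  P_total = P_R1 + P_R2 = 0.2455 W

Final answers:
1. V_1 = 0.8182 V
2. I_R2 = 0.02727 A
3. P_R1 = 0.2231 W
4. P_total = 0.2455 W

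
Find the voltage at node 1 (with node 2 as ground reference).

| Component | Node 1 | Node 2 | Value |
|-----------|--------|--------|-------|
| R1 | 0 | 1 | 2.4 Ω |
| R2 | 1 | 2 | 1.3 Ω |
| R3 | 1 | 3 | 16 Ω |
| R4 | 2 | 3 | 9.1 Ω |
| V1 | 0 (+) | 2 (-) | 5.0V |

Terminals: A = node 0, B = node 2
Nodal analysis, taking node 2 as the 0 V reference.
Source V1 fixes V_0 = 5 V.
KCL at each unknown node (sum of currents leaving = 0; resistances in Ω):
  Node 1: (V_1 - 5)/2.4 + (V_1 - 0)/1.3 + (V_1 - V_3)/16 = 0
  Node 3: (V_3 - V_1)/16 + (V_3 - 0)/9.1 = 0
Collecting terms (coefficients in siemens):
  1.248·V_1 - 0.0625·V_3 = 2.083
  0.1724·V_3 - 0.0625·V_1 = 0
Determinant D = (1.248)(0.1724) - (-0.0625)(-0.0625) = 0.2113
V_1 = [(2.083)(0.1724) - (-0.0625)(0)]/D = 1.7 V
V_3 = [(1.248)(0) - (2.083)(-0.0625)]/D = 0.6162 V
The requested potential is V_1 = 1.7 V.

Final answer: V_1 = 1.7 V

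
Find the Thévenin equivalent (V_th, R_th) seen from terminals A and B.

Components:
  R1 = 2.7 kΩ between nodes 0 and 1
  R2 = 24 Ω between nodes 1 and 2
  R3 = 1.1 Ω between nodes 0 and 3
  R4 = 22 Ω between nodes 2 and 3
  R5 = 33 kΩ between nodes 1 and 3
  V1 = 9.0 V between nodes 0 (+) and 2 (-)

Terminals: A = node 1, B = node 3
Step 1 — V_th is the open-circuit voltage V_A - V_B (nothing connected across the terminals).
Nodal analysis, taking node 2 as the 0 V reference.
Source V1 fixes V_0 = 9 V.
KCL at each unknown node (sum of currents leaving = 0; resistances in Ω):
  Node 1: (V_1 - 9)/2700 + (V_1 - 0)/24 + (V_1 - V_3)/33000 = 0
  Node 3: (V_3 - 9)/1.1 + (V_3 - 0)/22 + (V_3 - V_1)/33000 = 0
Collecting terms (coefficients in siemens):
  0.04207·V_1 - 0.0000303·V_3 = 0.003333
  0.9546·V_3 - 0.0000303·V_1 = 8.182
Determinant D = (0.04207)(0.9546) - (-0.0000303)(-0.0000303) = 0.04016
V_1 = [(0.003333)(0.9546) - (-0.0000303)(8.182)]/D = 0.08541 V
V_3 = [(0.04207)(8.182) - (0.003333)(-0.0000303)]/D = 8.571 V
V_th = V_1 - V_3 = 0.08541 - 8.571 = -8.486 V
Step 2 — R_th: zero the source — replace V1 by a short circuit (node 2 merges into node 0) — and find the resistance seen between A (node 1) and B (node 3).
Reduce the network between node 1 (A) and node 3 (B) by series/parallel combination:
  Rp1 = R1 ‖ R2 (parallel, both between nodes 0 and 1) = 1/(1/2700 + 1/24) = 23.79 Ω
  Rp2 = R3 ‖ R4 (parallel, both between nodes 0 and 3) = 1/(1/1.1 + 1/22) = 1.048 Ω
  Rs1 = Rp1 + Rp2 (series, joined only at node 0) = 23.79 + 1.048 = 24.84 Ω
  Rp3 = R5 ‖ Rs1 (parallel, both between nodes 1 and 3) = 1/(1/33000 + 1/24.84) = 24.82 Ω
R_th = 24.82 Ω

Final answer: V_th = -8.486 V, R_th = 24.82 Ω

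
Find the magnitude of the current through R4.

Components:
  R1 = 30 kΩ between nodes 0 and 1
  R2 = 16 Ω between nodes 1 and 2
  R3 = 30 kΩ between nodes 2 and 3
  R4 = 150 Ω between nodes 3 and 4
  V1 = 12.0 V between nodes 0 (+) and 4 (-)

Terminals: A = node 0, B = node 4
Nodal analysis, taking node 4 as the 0 V reference.
Source V1 fixes V_0 = 12 V.
KCL at each unknown node (sum of currents leaving = 0; resistances in Ω):
  Node 1: (V_1 - 12)/30000 + (V_1 - V_2)/16 = 0
  Node 2: (V_2 - V_1)/16 + (V_2 - V_3)/30000 = 0
  Node 3: (V_3 - V_2)/30000 + (V_3 - 0)/150 = 0
Collecting terms (coefficients in siemens):
  0.06253·V_1 - 0.0625·V_2 = 0.0004
  0.06253·V_2 - 0.0625·V_1 - 0.00003333·V_3 = 0
  0.0067·V_3 - 0.00003333·V_2 = 0
Solving these 3 simultaneous equations (Gaussian elimination) gives:
  V_1 = 6.017 V, V_2 = 6.013 V, V_3 = 0.02992 V
I_R4 = (V_3 - V_4)/R4 = (0.02992 - 0)/150 = 0.0001994 A
|I_R4| = 0.0001994 A

Final answer: |I_R4| = 0.0001994 A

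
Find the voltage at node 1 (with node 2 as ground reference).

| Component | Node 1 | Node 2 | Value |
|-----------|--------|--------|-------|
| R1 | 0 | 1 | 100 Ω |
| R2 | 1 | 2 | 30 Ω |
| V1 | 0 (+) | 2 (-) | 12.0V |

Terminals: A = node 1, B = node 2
Nodal analysis, taking node 2 as the 0 V reference.
Source V1 fixes V_0 = 12 V.
KCL at each unknown node (sum of currents leaving = 0; resistances in Ω):
  Node 1: (V_1 - 12)/100 + (V_1 - 0)/30 = 0
Collecting terms: 0.04333 × V_1 = 0.12  =>  V_1 = 2.769 V
The requested potential is V_1 = 2.769 V.

Final answer: V_1 = 2.769 V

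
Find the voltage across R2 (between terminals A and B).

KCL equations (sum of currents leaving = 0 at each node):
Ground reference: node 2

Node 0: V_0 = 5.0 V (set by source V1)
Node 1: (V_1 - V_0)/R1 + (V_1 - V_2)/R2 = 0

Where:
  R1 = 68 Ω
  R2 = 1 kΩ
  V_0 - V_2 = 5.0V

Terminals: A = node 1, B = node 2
R1 and R2 are in series across V1 (node 0 → node 1 → node 2), and the output A–B is taken across R2, so this is a voltage divider.
Series current: I = V1/(R1 + R2) = 5/(68 + 1000) = 5/1068 = 0.004682 A
V_R2 = I × R2 = V1 × R2/(R1 + R2) = 5 × 1000/1068 = 4.682 V

Final answer: 4.682 V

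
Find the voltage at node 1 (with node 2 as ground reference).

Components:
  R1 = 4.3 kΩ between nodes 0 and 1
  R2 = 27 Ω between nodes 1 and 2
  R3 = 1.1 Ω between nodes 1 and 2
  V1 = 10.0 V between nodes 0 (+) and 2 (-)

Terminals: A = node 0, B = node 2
Nodal analysis, taking node 2 as the 0 V reference.
Source V1 fixes V_0 = 10 V.
KCL at each unknown node (sum of currents leaving = 0; resistances in Ω):
  Node 1: (V_1 - 10)/4300 + (V_1 - 0)/27 + (V_1 - 0)/1.1 = 0
Collecting terms: 0.9464 × V_1 = 0.002326  =>  V_1 = 0.002457 V
The requested potential is V_1 = 0.002457 V.

Final answer: V_1 = 0.002457 V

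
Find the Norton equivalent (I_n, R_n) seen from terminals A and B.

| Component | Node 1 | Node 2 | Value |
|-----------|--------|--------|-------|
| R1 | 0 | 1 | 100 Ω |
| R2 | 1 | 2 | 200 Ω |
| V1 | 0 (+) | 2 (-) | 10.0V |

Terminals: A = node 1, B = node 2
Find the Thévenin equivalent first; then I_n = V_th/R_th and R_n = R_th.
Step 1 — V_th is the open-circuit voltage V_A - V_B (nothing connected across the terminals).
Nodal analysis, taking node 2 as the 0 V reference.
Source V1 fixes V_0 = 10 V.
KCL at each unknown node (sum of currents leaving = 0; resistances in Ω):
  Node 1: (V_1 - 10)/100 + (V_1 - 0)/200 = 0
Collecting terms: 0.015 × V_1 = 0.1  =>  V_1 = 6.667 V
V_th = V_1 - V_2 = 6.667 - 0 = 6.667 V
Step 2 — R_th: zero the source — replace V1 by a short circuit (node 2 merges into node 0) — and find the resistance seen between A (node 1) and B (node 0).
Reduce the network between node 1 (A) and node 0 (B) by series/parallel combination:
  Rp1 = R1 ‖ R2 (parallel, both between nodes 0 and 1) = 1/(1/100 + 1/200) = 66.67 Ω
R_th = 66.67 Ω
I_n = V_th/R_th = 6.667/66.67 = 0.1 A, and R_n = R_th = 66.67 Ω

Final answer: I_n = 0.1 A, R_n = 66.67 Ω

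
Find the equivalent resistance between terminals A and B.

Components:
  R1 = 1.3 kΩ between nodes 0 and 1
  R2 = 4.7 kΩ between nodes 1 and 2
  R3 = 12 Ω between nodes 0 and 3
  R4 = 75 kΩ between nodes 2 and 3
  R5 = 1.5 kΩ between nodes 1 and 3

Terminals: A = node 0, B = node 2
The network is not a plain series/parallel combination. Inject a 1 A test current into terminal A (node 0) and return it from terminal B (node 2); then R_eq = V_A / (1 A).
Nodal analysis, taking node 2 as the 0 V reference.
Current source I_test pushes 1 A into node 0 and draws it out of node 2.
KCL at each unknown node (sum of currents leaving = 0; resistances in Ω):
  Node 0: (V_0 - V_1)/1300 + (V_0 - V_3)/12 - 1 = 0
  Node 1: (V_1 - V_0)/1300 + (V_1 - 0)/4700 + (V_1 - V_3)/1500 = 0
  Node 3: (V_3 - V_0)/12 + (V_3 - V_1)/1500 + (V_3 - 0)/75000 = 0
Collecting terms (coefficients in siemens):
  0.0841·V_0 - 0.0007692·V_1 - 0.08333·V_3 = 1
  0.001649·V_1 - 0.0007692·V_0 - 0.0006667·V_3 = 0
  0.08401·V_3 - 0.08333·V_0 - 0.0006667·V_1 = 0
Solving these 3 simultaneous equations (Gaussian elimination) gives:
  V_0 = 5037 V, V_1 = 4385 V, V_3 = 5031 V
R_eq = V_0 / 1 A = 5037 Ω = 5.037 kΩ

Final answer: 5.037 kΩ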